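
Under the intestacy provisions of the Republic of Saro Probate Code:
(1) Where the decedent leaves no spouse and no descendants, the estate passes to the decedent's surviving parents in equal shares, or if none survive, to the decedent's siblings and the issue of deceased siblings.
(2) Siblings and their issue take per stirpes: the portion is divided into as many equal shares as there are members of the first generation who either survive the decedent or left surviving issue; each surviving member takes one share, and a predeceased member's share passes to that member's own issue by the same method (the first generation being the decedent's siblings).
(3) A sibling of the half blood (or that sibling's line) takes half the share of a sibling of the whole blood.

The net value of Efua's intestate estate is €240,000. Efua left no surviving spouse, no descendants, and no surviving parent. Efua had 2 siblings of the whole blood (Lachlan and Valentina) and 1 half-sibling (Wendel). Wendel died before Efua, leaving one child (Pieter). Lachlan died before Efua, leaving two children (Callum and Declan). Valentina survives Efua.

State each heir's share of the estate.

The entire €240,000 passes to the siblings and their issue.
Counting each half-blood sibling's line as half a unit, there are 5/2 units in €240,000, so one unit is €96,000. Whole-blood lines (Lachlan and Valentina) take €96,000 each; half-blood lines (Wendel) take €48,000 each.
Wendel's share (€48,000) passes entirely to Pieter.
Lachlan's share (€96,000) is divided into 2 shares of €48,000: Callum and Declan each take €48,000.

Pieter: €48,000; Callum: €48,000; Declan: €48,000; Valentina: €96,000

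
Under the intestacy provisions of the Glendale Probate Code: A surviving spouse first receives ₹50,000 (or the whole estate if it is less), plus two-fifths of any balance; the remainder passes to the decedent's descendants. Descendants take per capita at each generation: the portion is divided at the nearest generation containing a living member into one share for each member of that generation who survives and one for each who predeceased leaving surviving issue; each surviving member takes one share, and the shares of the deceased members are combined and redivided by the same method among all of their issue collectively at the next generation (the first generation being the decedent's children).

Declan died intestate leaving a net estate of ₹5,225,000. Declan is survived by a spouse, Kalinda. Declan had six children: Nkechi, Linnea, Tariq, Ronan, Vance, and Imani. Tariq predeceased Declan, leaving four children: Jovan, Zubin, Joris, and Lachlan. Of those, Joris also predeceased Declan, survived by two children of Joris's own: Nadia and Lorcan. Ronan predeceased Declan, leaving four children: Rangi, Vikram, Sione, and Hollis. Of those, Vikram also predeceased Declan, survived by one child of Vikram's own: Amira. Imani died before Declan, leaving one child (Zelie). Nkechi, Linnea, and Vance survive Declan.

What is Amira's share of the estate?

Kalinda first takes ₹50,000, leaving a balance of ₹5,175,000. Kalinda then takes two-fifths of the balance (₹2,070,000), for a total of ₹2,120,000. The remaining ₹3,105,000 passes to the descendants.
The descendants' portion (₹3,105,000) is divided at the children's generation into 6 shares of ₹517,500. Nkechi, Linnea, and Vance each take ₹517,500. The 3 shares of the deceased (Tariq, Ronan, and Imani) are combined into a pool of ₹1,552,500.
That pool (₹1,552,500) is divided at the grandchildren's generation into 9 shares of ₹172,500. Jovan, Zubin, Lachlan, Rangi, Sione, Hollis, and Zelie each take ₹172,500. The 2 shares of the deceased (Joris and Vikram) are combined into a pool of ₹345,000.
That pool (₹345,000) is divided at the great-grandchildren's generation equally among Nadia, Lorcan, and Amira: ₹115,000 each.

Amira receives ₹115,000.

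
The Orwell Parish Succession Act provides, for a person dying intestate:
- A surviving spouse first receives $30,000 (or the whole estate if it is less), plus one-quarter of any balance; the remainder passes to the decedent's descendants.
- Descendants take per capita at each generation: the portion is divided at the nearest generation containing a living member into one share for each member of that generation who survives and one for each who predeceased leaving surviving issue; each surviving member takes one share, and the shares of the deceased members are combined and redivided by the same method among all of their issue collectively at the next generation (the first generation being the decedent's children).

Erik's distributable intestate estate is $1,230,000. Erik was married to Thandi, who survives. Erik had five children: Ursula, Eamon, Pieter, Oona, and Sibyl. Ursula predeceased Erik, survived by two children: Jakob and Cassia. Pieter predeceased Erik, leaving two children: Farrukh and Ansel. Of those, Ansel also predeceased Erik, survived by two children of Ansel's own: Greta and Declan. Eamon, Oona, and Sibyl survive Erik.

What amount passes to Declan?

Declan receives $45,000.

Thandi first takes $30,000, leaving a balance of $1,200,000. Thandi then takes one-quarter of the balance ($300,000), for a total of $330,000. The remaining $900,000 passes to the descendants.
The descendants' portion ($900,000) is divided at the children's generation into 5 shares of $180,000. Eamon, Oona, and Sibyl each take $180,000. The 2 shares of the deceased (Ursula and Pieter) are combined into a pool of $360,000.
That pool ($360,000) is divided at the grandchildren's generation into 4 shares of $90,000. Jakob, Cassia, and Farrukh each take $90,000. The remaining share for the deceased Ansel ($90,000) is carried to the next generation.
That pool ($90,000) is divided at the great-grandchildren's generation equally among Greta and Declan: $45,000 each.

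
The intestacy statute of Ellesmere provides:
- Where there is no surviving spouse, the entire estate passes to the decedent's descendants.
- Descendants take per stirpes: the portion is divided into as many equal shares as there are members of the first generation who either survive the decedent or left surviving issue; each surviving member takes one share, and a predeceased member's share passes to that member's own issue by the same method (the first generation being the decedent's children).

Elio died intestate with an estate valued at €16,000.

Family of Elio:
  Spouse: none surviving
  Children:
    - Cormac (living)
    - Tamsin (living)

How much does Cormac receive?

The entire €16,000 passes to the descendants.
That amount (€16,000) is divided into 2 shares of €8,000: Cormac and Tamsin each take €8,000.

Cormac receives €8,000.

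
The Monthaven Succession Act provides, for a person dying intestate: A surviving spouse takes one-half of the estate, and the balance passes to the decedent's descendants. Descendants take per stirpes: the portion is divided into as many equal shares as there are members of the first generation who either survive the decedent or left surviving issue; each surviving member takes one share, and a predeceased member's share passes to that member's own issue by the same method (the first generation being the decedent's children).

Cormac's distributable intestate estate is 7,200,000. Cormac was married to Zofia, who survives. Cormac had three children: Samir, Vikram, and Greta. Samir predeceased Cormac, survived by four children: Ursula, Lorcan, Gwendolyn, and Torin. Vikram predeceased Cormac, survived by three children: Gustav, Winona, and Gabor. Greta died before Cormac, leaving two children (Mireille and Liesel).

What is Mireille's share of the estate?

Mireille receives 600,000.

Zofia takes one-half of 7,200,000 = 3,600,000. The remaining 3,600,000 passes to the descendants.
The descendants' portion (3,600,000) is divided into 3 shares of 1,200,000: Samir's 1,200,000 share passes to Samir's issue; Vikram's 1,200,000 share passes to Vikram's issue; Greta's 1,200,000 share passes to Greta's issue.
Samir's share (1,200,000) is divided into 4 shares of 300,000: Ursula, Lorcan, Gwendolyn, and Torin each take 300,000.
Vikram's share (1,200,000) is divided into 3 shares of 400,000: Gustav, Winona, and Gabor each take 400,000.
Greta's share (1,200,000) is divided into 2 shares of 600,000: Mireille and Liesel each take 600,000.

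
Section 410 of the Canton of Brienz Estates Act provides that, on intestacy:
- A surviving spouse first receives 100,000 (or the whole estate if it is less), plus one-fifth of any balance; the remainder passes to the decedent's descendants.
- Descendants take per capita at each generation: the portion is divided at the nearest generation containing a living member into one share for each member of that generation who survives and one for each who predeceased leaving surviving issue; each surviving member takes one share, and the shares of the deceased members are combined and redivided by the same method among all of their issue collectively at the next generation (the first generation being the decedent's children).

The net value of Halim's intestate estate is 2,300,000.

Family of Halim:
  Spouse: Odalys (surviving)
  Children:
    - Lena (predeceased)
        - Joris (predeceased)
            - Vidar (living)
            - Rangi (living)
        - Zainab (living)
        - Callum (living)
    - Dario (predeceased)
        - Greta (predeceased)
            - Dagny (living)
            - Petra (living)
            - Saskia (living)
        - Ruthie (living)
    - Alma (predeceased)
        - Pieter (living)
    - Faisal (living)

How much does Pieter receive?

Odalys first takes 100,000, leaving a balance of 2,200,000. Odalys then takes one-fifth of the balance (440,000), for a total of 540,000. The remaining 1,760,000 passes to the descendants.
The descendants' portion (1,760,000) is divided at the children's generation into 4 shares of 440,000. Faisal takes 440,000. The 3 shares of the deceased (Lena, Dario, and Alma) are combined into a pool of 1,320,000.
That pool (1,320,000) is divided at the grandchildren's generation into 6 shares of 220,000. Zainab, Callum, Ruthie, and Pieter each take 220,000. The 2 shares of the deceased (Joris and Greta) are combined into a pool of 440,000.
That pool (440,000) is divided at the great-grandchildren's generation equally among Vidar, Rangi, Dagny, Petra, and Saskia: 88,000 each.

Pieter receives 220,000.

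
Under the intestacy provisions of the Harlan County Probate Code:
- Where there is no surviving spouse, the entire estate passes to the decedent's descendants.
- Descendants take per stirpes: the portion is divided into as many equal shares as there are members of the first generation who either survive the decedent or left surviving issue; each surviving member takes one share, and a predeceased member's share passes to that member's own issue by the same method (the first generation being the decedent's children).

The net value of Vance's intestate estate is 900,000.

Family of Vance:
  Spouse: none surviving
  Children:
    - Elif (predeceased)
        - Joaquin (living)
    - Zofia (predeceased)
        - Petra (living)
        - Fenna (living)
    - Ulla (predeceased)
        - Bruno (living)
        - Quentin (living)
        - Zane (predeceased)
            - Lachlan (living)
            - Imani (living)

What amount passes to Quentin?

Quentin receives 100,000.

The entire 900,000 passes to the descendants.
That amount (900,000) is divided into 3 shares of 300,000: Elif's 300,000 share passes to Elif's issue; Zofia's 300,000 share passes to Zofia's issue; Ulla's 300,000 share passes to Ulla's issue.
Elif's share (300,000) passes entirely to Joaquin.
Zofia's share (300,000) is divided into 2 shares of 150,000: Petra and Fenna each take 150,000.
Ulla's share (300,000) is divided into 3 shares of 100,000: Bruno and Quentin each take 100,000; Zane's 100,000 share passes to Zane's issue.
Zane's share (100,000) is divided into 2 shares of 50,000: Lachlan and Imani each take 50,000.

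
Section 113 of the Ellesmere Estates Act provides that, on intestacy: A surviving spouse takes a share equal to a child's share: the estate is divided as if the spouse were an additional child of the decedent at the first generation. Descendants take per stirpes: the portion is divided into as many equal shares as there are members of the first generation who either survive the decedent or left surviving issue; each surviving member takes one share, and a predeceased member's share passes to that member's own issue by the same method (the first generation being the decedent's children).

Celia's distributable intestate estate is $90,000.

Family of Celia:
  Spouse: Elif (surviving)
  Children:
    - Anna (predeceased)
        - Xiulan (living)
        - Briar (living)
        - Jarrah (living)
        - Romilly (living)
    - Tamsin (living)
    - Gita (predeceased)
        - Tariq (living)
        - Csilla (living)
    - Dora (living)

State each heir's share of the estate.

The spouse counts as an additional share at the children's level, so there are 5 primary shares of $18,000. Elif takes one such share ($18,000).
The children's combined portion ($72,000) is divided into 4 shares of $18,000: Tamsin and Dora each take $18,000; Anna's $18,000 share passes to Anna's issue; Gita's $18,000 share passes to Gita's issue.
Anna's share ($18,000) is divided into 4 shares of $4,500: Xiulan, Briar, Jarrah, and Romilly each take $4,500.
Gita's share ($18,000) is divided into 2 shares of $9,000: Tariq and Csilla each take $9,000.

Elif: $18,000; Xiulan: $4,500; Briar: $4,500; Jarrah: $4,500; Romilly: $4,500; Tamsin: $18,000; Tariq: $9,000; Csilla: $9,000; Dora: $18,000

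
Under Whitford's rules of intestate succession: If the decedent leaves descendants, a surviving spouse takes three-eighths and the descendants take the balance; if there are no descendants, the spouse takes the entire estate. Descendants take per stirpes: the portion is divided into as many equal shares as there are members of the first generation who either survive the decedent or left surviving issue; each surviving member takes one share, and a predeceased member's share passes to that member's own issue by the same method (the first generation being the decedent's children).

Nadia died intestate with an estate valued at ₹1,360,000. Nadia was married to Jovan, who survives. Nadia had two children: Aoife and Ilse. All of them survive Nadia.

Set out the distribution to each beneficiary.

Jovan takes three-eighths of ₹1,360,000 = ₹510,000. The remaining ₹850,000 passes to the descendants.
The descendants' portion (₹850,000) is divided into 2 shares of ₹425,000: Aoife and Ilse each take ₹425,000.

Jovan: ₹510,000; Aoife: ₹425,000; Ilse: ₹425,000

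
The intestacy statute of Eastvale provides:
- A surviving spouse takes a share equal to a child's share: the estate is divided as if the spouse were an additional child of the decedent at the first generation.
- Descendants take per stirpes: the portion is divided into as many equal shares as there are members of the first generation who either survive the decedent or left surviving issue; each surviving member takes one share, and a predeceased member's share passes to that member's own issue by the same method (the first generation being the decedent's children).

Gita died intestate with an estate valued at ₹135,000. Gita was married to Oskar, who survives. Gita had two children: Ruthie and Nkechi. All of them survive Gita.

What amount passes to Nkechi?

The spouse counts as an additional share at the children's level, so there are 3 primary shares of ₹45,000. Oskar takes one such share (₹45,000).
The children's combined portion (₹90,000) is divided into 2 shares of ₹45,000: Ruthie and Nkechi each take ₹45,000.

Nkechi receives ₹45,000.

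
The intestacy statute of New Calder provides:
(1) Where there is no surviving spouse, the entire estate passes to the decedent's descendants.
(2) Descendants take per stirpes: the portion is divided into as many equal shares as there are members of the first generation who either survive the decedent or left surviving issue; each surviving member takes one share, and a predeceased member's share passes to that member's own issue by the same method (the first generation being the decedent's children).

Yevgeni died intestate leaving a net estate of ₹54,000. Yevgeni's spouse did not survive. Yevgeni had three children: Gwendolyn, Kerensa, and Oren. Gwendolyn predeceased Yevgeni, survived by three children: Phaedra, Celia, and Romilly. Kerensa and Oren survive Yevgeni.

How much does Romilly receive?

Romilly receives ₹6,000.

The entire ₹54,000 passes to the descendants.
That amount (₹54,000) is divided into 3 shares of ₹18,000: Kerensa and Oren each take ₹18,000; Gwendolyn's ₹18,000 share passes to Gwendolyn's issue.
Gwendolyn's share (₹18,000) is divided into 3 shares of ₹6,000: Phaedra, Celia, and Romilly each take ₹6,000.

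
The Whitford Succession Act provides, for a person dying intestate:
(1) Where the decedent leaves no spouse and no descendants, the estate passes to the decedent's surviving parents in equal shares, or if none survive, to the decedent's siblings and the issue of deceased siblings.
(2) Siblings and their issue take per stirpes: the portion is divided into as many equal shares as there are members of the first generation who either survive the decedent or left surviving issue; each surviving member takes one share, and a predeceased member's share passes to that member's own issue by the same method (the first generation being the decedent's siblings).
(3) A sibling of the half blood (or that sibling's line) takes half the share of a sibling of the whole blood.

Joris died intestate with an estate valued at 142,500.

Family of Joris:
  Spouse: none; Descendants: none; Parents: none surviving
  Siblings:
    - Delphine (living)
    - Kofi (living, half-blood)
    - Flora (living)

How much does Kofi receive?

Kofi receives 28,500.

The entire 142,500 passes to the siblings and their issue.
Counting each half-blood sibling's line as half a unit, there are 5/2 units in 142,500, so one unit is 57,000. Whole-blood lines (Delphine and Flora) take 57,000 each; half-blood lines (Kofi) take 28,500 each.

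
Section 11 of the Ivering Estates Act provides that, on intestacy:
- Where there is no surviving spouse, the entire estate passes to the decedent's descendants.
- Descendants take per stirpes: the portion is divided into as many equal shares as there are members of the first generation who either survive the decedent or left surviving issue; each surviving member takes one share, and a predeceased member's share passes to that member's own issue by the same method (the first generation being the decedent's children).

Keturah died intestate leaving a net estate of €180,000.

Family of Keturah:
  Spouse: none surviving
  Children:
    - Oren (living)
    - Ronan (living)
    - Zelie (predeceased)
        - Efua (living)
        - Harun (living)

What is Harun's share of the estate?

The entire €180,000 passes to the descendants.
That amount (€180,000) is divided into 3 shares of €60,000: Oren and Ronan each take €60,000; Zelie's €60,000 share passes to Zelie's issue.
Zelie's share (€60,000) is divided into 2 shares of €30,000: Efua and Harun each take €30,000.

Harun receives €30,000.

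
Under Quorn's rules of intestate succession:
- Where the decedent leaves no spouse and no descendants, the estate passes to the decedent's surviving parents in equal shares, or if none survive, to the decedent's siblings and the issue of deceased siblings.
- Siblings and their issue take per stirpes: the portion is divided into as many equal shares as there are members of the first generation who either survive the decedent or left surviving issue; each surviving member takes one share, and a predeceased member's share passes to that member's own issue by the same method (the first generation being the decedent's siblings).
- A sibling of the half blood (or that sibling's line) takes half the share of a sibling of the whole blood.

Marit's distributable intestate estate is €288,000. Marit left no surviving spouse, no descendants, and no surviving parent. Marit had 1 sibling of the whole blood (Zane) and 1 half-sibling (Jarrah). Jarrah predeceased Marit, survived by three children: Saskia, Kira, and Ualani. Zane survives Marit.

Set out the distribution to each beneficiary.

Saskia: €32,000; Kira: €32,000; Ualani: €32,000; Zane: €192,000

The entire €288,000 passes to the siblings and their issue.
Counting each half-blood sibling's line as half a unit, there are 3/2 units in €288,000, so one unit is €192,000. Whole-blood lines (Zane) take €192,000 each; half-blood lines (Jarrah) take €96,000 each.
Jarrah's share (€96,000) is divided into 3 shares of €32,000: Saskia, Kira, and Ualani each take €32,000.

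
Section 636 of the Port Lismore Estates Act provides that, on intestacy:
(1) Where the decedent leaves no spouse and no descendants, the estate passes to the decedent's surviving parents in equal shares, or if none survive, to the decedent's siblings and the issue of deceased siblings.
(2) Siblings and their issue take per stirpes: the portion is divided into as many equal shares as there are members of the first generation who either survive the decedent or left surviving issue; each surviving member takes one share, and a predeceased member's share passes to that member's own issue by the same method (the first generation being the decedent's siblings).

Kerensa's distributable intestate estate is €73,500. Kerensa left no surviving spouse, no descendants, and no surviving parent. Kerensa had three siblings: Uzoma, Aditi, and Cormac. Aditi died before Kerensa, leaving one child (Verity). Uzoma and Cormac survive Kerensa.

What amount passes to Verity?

The entire €73,500 passes to the siblings and their issue.
That amount (€73,500) is divided into 3 shares of €24,500: Uzoma and Cormac each take €24,500; Aditi's €24,500 share passes to Aditi's issue.
Aditi's share (€24,500) passes entirely to Verity.

Verity receives €24,500.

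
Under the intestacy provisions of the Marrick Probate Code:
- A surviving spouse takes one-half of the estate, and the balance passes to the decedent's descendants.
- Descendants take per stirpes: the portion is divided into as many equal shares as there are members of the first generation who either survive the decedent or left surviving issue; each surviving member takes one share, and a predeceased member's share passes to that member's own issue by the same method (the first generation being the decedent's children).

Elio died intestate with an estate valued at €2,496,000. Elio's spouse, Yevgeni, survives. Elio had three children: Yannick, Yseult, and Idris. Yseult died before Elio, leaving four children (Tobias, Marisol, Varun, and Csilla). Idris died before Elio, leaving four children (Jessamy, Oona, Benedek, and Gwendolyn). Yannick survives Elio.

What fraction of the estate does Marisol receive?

Yevgeni takes one-half of €2,496,000 = €1,248,000. The remaining €1,248,000 passes to the descendants.
The descendants' portion (€1,248,000) is divided into 3 shares of €416,000: Yannick takes €416,000; Yseult's €416,000 share passes to Yseult's issue; Idris's €416,000 share passes to Idris's issue.
Yseult's share (€416,000) is divided into 4 shares of €104,000: Tobias, Marisol, Varun, and Csilla each take €104,000.
Idris's share (€416,000) is divided into 4 shares of €104,000: Jessamy, Oona, Benedek, and Gwendolyn each take €104,000.

Marisol receives 1/24 of the estate.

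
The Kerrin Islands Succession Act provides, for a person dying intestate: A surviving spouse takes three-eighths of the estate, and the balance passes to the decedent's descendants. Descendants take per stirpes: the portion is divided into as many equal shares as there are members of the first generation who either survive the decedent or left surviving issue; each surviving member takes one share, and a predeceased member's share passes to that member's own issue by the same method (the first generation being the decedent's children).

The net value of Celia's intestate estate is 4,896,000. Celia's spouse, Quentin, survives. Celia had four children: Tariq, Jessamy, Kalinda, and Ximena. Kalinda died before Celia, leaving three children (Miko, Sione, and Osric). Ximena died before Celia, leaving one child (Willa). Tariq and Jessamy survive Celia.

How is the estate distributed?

Quentin takes three-eighths of 4,896,000 = 1,836,000. The remaining 3,060,000 passes to the descendants.
The descendants' portion (3,060,000) is divided into 4 shares of 765,000: Tariq and Jessamy each take 765,000; Kalinda's 765,000 share passes to Kalinda's issue; Ximena's 765,000 share passes to Ximena's issue.
Kalinda's share (765,000) is divided into 3 shares of 255,000: Miko, Sione, and Osric each take 255,000.
Ximena's share (765,000) passes entirely to Willa.

Quentin: 1,836,000; Tariq: 765,000; Jessamy: 765,000; Miko: 255,000; Sione: 255,000; Osric: 255,000; Willa: 765,000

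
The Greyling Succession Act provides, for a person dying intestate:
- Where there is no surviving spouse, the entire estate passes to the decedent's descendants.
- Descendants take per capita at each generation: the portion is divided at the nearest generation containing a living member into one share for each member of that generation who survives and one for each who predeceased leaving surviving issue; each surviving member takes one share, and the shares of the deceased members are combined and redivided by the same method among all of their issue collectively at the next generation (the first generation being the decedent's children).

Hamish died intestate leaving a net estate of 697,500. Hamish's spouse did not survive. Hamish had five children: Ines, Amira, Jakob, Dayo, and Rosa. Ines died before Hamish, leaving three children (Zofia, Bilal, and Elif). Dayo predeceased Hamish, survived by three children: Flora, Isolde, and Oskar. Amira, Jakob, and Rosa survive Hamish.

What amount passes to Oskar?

Oskar receives 46,500.

The entire 697,500 passes to the descendants.
That amount (697,500) is divided at the children's generation into 5 shares of 139,500. Amira, Jakob, and Rosa each take 139,500. The 2 shares of the deceased (Ines and Dayo) are combined into a pool of 279,000.
That pool (279,000) is divided at the grandchildren's generation equally among Zofia, Bilal, Elif, Flora, Isolde, and Oskar: 46,500 each.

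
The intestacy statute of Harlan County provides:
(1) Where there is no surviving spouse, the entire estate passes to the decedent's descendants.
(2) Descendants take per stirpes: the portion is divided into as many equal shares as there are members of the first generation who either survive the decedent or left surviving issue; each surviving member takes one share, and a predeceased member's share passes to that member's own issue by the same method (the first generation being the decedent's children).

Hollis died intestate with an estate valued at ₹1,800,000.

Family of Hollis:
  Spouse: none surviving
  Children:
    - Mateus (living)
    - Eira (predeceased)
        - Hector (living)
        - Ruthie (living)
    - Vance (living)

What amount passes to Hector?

Hector receives ₹300,000.

The entire ₹1,800,000 passes to the descendants.
That amount (₹1,800,000) is divided into 3 shares of ₹600,000: Mateus and Vance each take ₹600,000; Eira's ₹600,000 share passes to Eira's issue.
Eira's share (₹600,000) is divided into 2 shares of ₹300,000: Hector and Ruthie each take ₹300,000.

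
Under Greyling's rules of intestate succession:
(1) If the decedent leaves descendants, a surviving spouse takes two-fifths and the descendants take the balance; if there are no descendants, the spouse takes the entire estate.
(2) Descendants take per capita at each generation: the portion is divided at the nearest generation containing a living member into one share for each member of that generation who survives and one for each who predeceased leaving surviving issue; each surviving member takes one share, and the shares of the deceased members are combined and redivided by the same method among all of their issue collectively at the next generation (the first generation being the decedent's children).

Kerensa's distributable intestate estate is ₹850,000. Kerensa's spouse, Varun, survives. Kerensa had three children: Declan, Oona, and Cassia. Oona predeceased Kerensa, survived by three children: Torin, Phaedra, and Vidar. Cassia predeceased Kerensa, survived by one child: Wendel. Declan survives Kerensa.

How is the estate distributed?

Varun takes two-fifths of ₹850,000 = ₹340,000. The remaining ₹510,000 passes to the descendants.
The descendants' portion (₹510,000) is divided at the children's generation into 3 shares of ₹170,000. Declan takes ₹170,000. The 2 shares of the deceased (Oona and Cassia) are combined into a pool of ₹340,000.
That pool (₹340,000) is divided at the grandchildren's generation equally among Torin, Phaedra, Vidar, and Wendel: ₹85,000 each.

Varun: ₹340,000; Declan: ₹170,000; Torin: ₹85,000; Phaedra: ₹85,000; Vidar: ₹85,000; Wendel: ₹85,000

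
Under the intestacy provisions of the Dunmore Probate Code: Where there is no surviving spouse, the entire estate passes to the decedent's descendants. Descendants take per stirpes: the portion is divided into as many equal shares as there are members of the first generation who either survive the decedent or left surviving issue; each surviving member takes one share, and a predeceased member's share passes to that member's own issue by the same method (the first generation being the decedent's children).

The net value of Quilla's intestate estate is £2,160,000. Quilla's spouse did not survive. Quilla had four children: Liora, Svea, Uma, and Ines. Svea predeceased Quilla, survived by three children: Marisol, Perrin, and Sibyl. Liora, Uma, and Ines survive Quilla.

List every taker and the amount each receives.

Liora: £540,000; Marisol: £180,000; Perrin: £180,000; Sibyl: £180,000; Uma: £540,000; Ines: £540,000

The entire £2,160,000 passes to the descendants.
That amount (£2,160,000) is divided into 4 shares of £540,000: Liora, Uma, and Ines each take £540,000; Svea's £540,000 share passes to Svea's issue.
Svea's share (£540,000) is divided into 3 shares of £180,000: Marisol, Perrin, and Sibyl each take £180,000.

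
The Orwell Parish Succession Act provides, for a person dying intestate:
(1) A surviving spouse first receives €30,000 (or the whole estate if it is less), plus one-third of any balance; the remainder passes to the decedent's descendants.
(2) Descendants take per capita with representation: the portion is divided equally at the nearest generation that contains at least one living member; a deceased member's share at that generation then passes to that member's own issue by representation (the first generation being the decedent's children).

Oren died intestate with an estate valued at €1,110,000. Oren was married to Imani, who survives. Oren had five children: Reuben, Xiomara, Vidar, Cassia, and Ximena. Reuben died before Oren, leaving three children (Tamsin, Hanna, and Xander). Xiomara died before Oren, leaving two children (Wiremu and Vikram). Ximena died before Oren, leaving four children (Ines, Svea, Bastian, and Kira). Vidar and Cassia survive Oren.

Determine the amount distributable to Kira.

Imani first takes €30,000, leaving a balance of €1,080,000. Imani then takes one-third of the balance (€360,000), for a total of €390,000. The remaining €720,000 passes to the descendants.
The descendants' portion (€720,000) is divided into 5 shares of €144,000: Vidar and Cassia each take €144,000; Reuben's €144,000 share passes to Reuben's issue; Xiomara's €144,000 share passes to Xiomara's issue; Ximena's €144,000 share passes to Ximena's issue.
Reuben's share (€144,000) is divided into 3 shares of €48,000: Tamsin, Hanna, and Xander each take €48,000.
Xiomara's share (€144,000) is divided into 2 shares of €72,000: Wiremu and Vikram each take €72,000.
Ximena's share (€144,000) is divided into 4 shares of €36,000: Ines, Svea, Bastian, and Kira each take €36,000.

Kira receives €36,000.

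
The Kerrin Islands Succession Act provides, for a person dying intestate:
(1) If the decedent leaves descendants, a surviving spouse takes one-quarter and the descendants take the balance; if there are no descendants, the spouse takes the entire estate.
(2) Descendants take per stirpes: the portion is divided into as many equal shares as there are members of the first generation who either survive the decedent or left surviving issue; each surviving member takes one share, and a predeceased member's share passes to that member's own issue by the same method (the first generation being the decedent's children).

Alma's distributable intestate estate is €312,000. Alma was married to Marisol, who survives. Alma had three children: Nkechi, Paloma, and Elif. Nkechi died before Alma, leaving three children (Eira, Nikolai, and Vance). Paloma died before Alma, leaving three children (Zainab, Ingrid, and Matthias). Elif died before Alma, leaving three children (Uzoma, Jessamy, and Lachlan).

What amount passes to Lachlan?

Lachlan receives €26,000.

Marisol takes one-quarter of €312,000 = €78,000. The remaining €234,000 passes to the descendants.
The descendants' portion (€234,000) is divided into 3 shares of €78,000: Nkechi's €78,000 share passes to Nkechi's issue; Paloma's €78,000 share passes to Paloma's issue; Elif's €78,000 share passes to Elif's issue.
Nkechi's share (€78,000) is divided into 3 shares of €26,000: Eira, Nikolai, and Vance each take €26,000.
Paloma's share (€78,000) is divided into 3 shares of €26,000: Zainab, Ingrid, and Matthias each take €26,000.
Elif's share (€78,000) is divided into 3 shares of €26,000: Uzoma, Jessamy, and Lachlan each take €26,000.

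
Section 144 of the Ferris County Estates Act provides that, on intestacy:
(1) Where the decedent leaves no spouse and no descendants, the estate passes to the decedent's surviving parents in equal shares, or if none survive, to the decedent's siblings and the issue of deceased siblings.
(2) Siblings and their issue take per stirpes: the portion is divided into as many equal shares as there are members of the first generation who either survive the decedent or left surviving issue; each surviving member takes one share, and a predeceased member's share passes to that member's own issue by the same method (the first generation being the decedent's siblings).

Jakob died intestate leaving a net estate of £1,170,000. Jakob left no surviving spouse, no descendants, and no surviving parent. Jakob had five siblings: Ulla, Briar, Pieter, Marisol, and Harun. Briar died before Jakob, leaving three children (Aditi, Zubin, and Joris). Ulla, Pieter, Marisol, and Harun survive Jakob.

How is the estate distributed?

Ulla: £234,000; Aditi: £78,000; Zubin: £78,000; Joris: £78,000; Pieter: £234,000; Marisol: £234,000; Harun: £234,000

The entire £1,170,000 passes to the siblings and their issue.
That amount (£1,170,000) is divided into 5 shares of £234,000: Ulla, Pieter, Marisol, and Harun each take £234,000; Briar's £234,000 share passes to Briar's issue.
Briar's share (£234,000) is divided into 3 shares of £78,000: Aditi, Zubin, and Joris each take £78,000.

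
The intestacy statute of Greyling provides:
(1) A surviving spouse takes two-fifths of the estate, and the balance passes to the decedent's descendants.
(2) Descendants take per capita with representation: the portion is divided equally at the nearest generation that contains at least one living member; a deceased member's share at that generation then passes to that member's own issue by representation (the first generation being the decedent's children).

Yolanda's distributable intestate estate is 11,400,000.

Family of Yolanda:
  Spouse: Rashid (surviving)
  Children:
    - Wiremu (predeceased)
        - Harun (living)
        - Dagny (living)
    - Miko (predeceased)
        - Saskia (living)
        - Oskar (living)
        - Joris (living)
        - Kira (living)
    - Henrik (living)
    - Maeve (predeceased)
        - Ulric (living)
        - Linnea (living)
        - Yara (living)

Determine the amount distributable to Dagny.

Rashid takes two-fifths of 11,400,000 = 4,560,000. The remaining 6,840,000 passes to the descendants.
The descendants' portion (6,840,000) is divided into 4 shares of 1,710,000: Henrik takes 1,710,000; Wiremu's 1,710,000 share passes to Wiremu's issue; Miko's 1,710,000 share passes to Miko's issue; Maeve's 1,710,000 share passes to Maeve's issue.
Wiremu's share (1,710,000) is divided into 2 shares of 855,000: Harun and Dagny each take 855,000.
Miko's share (1,710,000) is divided into 4 shares of 427,500: Saskia, Oskar, Joris, and Kira each take 427,500.
Maeve's share (1,710,000) is divided into 3 shares of 570,000: Ulric, Linnea, and Yara each take 570,000.

Dagny receives 855,000.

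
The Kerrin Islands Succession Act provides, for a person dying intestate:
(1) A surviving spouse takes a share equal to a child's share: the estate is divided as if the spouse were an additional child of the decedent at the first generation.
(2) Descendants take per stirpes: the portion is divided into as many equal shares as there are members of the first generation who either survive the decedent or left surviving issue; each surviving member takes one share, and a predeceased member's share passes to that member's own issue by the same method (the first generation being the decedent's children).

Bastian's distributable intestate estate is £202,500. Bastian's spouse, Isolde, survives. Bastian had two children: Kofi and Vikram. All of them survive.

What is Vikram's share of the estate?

The spouse counts as an additional share at the children's level, so there are 3 primary shares of £67,500. Isolde takes one such share (£67,500).
The children's combined portion (£135,000) is divided into 2 shares of £67,500: Kofi and Vikram each take £67,500.

Vikram receives £67,500.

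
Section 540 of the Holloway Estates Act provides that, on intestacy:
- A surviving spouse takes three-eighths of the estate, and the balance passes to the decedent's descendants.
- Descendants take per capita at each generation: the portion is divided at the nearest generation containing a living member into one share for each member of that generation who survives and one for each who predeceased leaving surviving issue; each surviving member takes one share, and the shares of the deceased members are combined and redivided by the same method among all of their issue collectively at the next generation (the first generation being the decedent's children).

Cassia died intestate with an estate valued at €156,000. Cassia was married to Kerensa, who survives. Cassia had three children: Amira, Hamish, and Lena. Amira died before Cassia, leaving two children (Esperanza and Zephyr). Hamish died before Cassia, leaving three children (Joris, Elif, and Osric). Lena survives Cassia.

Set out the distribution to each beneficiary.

Kerensa: €58,500; Esperanza: €13,000; Zephyr: €13,000; Joris: €13,000; Elif: €13,000; Osric: €13,000; Lena: €32,500

Kerensa takes three-eighths of €156,000 = €58,500. The remaining €97,500 passes to the descendants.
The descendants' portion (€97,500) is divided at the children's generation into 3 shares of €32,500. Lena takes €32,500. The 2 shares of the deceased (Amira and Hamish) are combined into a pool of €65,000.
That pool (€65,000) is divided at the grandchildren's generation equally among Esperanza, Zephyr, Joris, Elif, and Osric: €13,000 each.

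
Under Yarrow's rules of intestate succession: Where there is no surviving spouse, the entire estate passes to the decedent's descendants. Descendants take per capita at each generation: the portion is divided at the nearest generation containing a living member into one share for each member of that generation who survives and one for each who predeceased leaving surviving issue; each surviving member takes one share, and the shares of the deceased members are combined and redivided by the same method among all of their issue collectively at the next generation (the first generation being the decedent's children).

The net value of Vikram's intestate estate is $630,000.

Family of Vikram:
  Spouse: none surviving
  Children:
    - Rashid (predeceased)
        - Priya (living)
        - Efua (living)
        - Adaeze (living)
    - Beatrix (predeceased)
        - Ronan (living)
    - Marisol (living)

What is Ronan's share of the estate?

The entire $630,000 passes to the descendants.
That amount ($630,000) is divided at the children's generation into 3 shares of $210,000. Marisol takes $210,000. The 2 shares of the deceased (Rashid and Beatrix) are combined into a pool of $420,000.
That pool ($420,000) is divided at the grandchildren's generation equally among Priya, Efua, Adaeze, and Ronan: $105,000 each.

Ronan receives $105,000.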